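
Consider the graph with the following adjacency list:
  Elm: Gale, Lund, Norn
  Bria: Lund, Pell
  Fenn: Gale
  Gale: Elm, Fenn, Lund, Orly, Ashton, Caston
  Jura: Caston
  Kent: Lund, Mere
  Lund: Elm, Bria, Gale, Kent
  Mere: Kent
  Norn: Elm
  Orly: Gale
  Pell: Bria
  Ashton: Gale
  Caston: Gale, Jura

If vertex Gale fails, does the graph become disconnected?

Yes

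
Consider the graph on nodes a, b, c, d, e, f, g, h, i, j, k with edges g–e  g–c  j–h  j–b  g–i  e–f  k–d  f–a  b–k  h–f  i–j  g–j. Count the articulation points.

5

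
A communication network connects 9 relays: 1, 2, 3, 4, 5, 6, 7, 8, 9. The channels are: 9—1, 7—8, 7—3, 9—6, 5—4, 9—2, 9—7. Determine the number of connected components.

Starting from 4 we can reach 4, 5. That is one component of size 2.
Starting from 1 we can reach 1, 2, 3, 6, 7, 8, 9. That is one component of size 7.
Total: 2 components.

2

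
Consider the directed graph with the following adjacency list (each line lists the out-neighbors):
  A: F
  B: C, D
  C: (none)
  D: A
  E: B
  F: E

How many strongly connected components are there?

{A, B, D, E, F} are all mutually reachable — one SCC of size 5.
{C} is an SCC by itself.
That gives 2 strongly connected components.

2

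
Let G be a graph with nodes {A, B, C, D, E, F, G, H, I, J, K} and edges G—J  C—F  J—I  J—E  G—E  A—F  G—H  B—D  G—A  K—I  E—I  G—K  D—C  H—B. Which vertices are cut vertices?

Removing G increases the component count from 1 to 2, so G is a cut vertex.
By contrast removing I leaves 1 component; it is not a cut vertex. No other vertex is a cut vertex either.

G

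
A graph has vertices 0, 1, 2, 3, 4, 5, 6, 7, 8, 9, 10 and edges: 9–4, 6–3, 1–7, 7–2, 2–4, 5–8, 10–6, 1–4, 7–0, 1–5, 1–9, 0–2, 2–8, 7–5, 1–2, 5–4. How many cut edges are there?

The edges on the cycle 7-5-8-2-7 are not bridges since each lies on that cycle.
But removing 10–6 disconnects 10 from 6; removing 6–3 disconnects 6 from 3 — these are bridges.
That makes 2 bridges.

2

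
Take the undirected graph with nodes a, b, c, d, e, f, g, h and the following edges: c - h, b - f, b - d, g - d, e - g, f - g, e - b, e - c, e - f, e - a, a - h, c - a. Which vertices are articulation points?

e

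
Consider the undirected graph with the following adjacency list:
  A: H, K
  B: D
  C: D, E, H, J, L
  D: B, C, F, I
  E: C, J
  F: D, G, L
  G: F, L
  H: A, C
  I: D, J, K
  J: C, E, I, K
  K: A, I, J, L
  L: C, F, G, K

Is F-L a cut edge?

After removing F-L, the path F-G-L still connects them, so the edge is not a bridge.

No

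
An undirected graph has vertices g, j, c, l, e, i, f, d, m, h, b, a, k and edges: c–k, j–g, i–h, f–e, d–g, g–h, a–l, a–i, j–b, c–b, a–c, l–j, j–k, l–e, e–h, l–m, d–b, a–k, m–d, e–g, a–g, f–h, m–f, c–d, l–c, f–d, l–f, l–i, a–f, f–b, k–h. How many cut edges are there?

The edges on the cycle l-c-d-g-e-f-l are not bridges since each lies on that cycle.
Every edge lies on some cycle, so there are no bridges.

0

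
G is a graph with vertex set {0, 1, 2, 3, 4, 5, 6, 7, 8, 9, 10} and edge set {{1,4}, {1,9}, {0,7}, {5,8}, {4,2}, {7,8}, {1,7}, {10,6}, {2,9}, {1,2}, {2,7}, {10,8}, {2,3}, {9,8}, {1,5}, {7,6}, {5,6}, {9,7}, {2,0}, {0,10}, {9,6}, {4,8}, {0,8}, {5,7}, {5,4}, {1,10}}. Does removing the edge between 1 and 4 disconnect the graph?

No

After removing 1–4, the path 1-5-4 still connects them, so the edge is not a bridge.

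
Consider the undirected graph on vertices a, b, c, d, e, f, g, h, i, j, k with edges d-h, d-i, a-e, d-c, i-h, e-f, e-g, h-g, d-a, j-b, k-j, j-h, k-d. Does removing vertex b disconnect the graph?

No

Deleting b leaves 1 component (was 1), so b is not a cut vertex.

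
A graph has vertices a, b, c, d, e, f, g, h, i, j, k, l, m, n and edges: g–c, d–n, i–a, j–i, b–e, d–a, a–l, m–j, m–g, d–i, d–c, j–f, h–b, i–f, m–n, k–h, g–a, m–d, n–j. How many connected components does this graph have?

2

Starting from b we can reach b, e, h, k. That is one component of size 4.
Starting from a we can reach a, c, d, f, g, i, j, l, m, n. That is one component of size 10.
Total: 2 components.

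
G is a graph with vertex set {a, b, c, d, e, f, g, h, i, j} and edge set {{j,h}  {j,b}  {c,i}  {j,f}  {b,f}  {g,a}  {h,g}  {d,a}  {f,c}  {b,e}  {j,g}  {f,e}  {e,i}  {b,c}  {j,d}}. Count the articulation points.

Removing j increases the component count from 1 to 2, so j is a cut vertex.
By contrast removing d leaves 1 component; it is not a cut vertex. No other vertex is a cut vertex either.

1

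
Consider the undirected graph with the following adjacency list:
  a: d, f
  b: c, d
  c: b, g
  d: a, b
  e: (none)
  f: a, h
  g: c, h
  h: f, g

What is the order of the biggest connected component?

7

e is isolated — a component by itself.
Starting from a we can reach a, b, c, d, f, g, h. That is one component of size 7.
The largest has 7 vertices.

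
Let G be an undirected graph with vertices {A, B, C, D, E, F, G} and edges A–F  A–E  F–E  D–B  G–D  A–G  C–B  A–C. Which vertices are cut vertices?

Removing A increases the component count from 1 to 2, so A is a cut vertex.
By contrast removing C leaves 1 component; it is not a cut vertex. No other vertex is a cut vertex either.

A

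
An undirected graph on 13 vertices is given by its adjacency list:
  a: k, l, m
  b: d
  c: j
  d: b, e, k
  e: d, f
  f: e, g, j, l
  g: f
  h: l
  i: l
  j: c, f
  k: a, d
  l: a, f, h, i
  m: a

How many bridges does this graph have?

The edges on the cycle e-f-l-a-k-d-e are not bridges since each lies on that cycle.
But removing b-d disconnects b from d; removing c-j disconnects c from j; removing l-h disconnects l from h; removing a-m disconnects a from m — these are bridges.
In total 7 edges are bridges.

7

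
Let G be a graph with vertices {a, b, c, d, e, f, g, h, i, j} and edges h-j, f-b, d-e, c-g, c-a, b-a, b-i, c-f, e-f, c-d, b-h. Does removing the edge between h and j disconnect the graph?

Removing h-j leaves no path between h and j: the component count goes from 1 to 2. So it is a bridge.

Yes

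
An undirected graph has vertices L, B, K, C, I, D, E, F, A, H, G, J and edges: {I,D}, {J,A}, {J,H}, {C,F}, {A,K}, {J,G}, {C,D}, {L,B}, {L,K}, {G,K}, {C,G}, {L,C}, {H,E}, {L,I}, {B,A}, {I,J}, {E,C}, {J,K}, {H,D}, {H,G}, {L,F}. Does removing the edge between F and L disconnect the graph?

No

After removing F - L, the path F-C-L still connects them, so the edge is not a bridge.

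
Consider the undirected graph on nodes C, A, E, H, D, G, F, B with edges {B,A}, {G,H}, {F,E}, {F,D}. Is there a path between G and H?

From G we can reach G, H, which includes H.

Yes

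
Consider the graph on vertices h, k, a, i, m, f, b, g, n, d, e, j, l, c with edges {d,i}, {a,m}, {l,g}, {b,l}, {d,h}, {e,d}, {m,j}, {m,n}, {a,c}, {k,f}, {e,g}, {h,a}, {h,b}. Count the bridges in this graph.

The edges on the cycle e-d-h-b-l-g-e are not bridges since each lies on that cycle.
But removing d—i disconnects d from i; removing m—n disconnects m from n; removing h—a disconnects h from a; removing a—c disconnects a from c — these are bridges.
In total 7 edges are bridges.

7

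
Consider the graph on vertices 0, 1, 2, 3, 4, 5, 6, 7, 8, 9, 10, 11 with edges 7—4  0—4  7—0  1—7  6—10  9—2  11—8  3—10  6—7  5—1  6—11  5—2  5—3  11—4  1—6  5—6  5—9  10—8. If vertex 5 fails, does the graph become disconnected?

Yes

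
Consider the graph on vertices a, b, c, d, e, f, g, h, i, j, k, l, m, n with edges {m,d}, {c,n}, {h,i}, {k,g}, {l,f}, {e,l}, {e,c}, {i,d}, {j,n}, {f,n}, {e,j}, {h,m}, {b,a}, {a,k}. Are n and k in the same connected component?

The component containing n is {c, e, f, j, l, n}, and k is not in it.

No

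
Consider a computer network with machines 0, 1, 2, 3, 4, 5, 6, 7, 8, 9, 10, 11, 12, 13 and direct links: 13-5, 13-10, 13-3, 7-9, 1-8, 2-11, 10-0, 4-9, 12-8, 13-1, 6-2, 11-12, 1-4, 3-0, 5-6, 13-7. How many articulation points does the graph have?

Removing 13 increases the component count from 1 to 2, so 13 is a cut vertex.
By contrast removing 6 leaves 1 component; it is not a cut vertex. No other vertex is a cut vertex either.

1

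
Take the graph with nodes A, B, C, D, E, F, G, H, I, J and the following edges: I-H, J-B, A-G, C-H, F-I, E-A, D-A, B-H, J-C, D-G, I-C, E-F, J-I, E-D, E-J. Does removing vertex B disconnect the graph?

Deleting B leaves 1 component (was 1) (its neighbors H, J remain connected to each other), so B is not a cut vertex.

No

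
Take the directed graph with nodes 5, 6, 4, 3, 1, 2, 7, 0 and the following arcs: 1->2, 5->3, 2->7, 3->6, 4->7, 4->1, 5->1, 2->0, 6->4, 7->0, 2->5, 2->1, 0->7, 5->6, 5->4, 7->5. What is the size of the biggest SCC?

{0, 1, 2, 3, 4, 5, 6, 7} are all mutually reachable — one SCC of size 8.
The largest has 8 vertices.

8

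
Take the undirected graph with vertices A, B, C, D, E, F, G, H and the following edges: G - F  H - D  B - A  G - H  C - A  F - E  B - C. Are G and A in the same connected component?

No

The component containing G is {D, E, F, G, H}, and A is not in it.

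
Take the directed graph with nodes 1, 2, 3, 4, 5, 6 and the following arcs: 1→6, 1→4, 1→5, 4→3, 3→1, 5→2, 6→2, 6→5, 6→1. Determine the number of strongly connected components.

{1, 3, 4, 6} are all mutually reachable — one SCC of size 4.
{2} is an SCC by itself.
{5} is an SCC by itself.
That gives 3 strongly connected components.

3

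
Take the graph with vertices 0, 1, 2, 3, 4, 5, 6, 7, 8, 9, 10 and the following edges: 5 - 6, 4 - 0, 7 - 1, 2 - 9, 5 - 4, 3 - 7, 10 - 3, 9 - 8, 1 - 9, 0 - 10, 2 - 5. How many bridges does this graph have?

The edges on the cycle 2-5-4-0-10-3-7-1-9-2 are not bridges since each lies on that cycle.
But removing 9 - 8 disconnects 9 from 8; removing 5 - 6 disconnects 5 from 6 — these are bridges.
That makes 2 bridges.

2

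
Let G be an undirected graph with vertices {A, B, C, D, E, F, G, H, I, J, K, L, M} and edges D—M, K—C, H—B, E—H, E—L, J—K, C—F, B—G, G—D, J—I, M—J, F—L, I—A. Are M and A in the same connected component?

Yes

From M we can reach A, B, C, D, E, F, G, H, I, J, K, L, M, which includes A.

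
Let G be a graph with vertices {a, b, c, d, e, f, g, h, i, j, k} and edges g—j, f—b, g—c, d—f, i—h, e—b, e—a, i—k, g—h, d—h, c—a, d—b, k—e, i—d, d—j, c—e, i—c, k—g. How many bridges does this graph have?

0

The edges on the cycle i-k-g-c-i are not bridges since each lies on that cycle.
Every edge lies on some cycle, so there are no bridges.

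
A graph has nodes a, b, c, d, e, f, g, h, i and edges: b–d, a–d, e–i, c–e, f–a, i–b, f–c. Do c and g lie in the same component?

No

The component containing c is {a, b, c, d, e, f, i}, and g is not in it.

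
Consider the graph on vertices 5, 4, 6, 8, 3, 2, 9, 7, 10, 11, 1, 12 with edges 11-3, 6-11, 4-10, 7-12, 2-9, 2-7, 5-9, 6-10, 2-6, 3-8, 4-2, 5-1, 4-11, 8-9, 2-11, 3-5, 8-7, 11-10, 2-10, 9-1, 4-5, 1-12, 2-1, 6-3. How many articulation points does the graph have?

0

Removing 4, for instance, still leaves 1 component. No single vertex removal increases the component count — the graph has no articulation points.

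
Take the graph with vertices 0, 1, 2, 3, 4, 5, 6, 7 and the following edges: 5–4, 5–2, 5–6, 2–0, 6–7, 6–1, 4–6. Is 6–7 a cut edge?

Yes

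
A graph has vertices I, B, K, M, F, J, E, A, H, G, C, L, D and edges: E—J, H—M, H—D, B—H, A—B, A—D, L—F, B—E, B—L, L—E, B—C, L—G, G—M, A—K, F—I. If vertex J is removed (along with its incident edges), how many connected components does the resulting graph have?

With J gone, the remaining components are: {A, B, C, D, E, F, G, H, I, K, L, M}.
That is 1 component.

1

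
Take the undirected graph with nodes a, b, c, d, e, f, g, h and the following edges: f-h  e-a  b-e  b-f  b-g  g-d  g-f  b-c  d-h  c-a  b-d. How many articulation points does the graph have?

1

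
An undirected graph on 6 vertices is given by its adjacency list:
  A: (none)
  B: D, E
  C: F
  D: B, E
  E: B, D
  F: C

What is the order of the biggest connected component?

3

A is isolated — a component by itself.
Starting from C we can reach C, F. That is one component of size 2.
Starting from B we can reach B, D, E. That is one component of size 3.
The largest has 3 vertices.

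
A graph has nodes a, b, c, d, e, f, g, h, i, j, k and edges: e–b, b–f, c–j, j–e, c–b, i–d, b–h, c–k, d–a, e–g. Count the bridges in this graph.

6

The edges on the cycle c-j-e-b-c are not bridges since each lies on that cycle.
But removing b–h disconnects b from h; removing d–a disconnects d from a; removing b–f disconnects b from f; removing e–g disconnects e from g — these are bridges.
In total 6 edges are bridges.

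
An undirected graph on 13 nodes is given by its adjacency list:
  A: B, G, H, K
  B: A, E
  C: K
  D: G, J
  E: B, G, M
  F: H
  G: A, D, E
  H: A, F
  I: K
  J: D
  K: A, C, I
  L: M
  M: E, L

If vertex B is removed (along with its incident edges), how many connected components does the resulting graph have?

With B gone, the remaining components are: {A, C, D, E, F, G, H, I, J, K, L, M}.
That is 1 component.

1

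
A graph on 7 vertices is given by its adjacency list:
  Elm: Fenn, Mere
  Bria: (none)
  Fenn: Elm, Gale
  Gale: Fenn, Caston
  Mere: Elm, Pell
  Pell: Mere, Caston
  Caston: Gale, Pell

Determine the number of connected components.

2

Bria is isolated — a component by itself.
Starting from Elm we can reach Elm, Fenn, Gale, Mere, Pell, Caston. That is one component of size 6.
Total: 2 components.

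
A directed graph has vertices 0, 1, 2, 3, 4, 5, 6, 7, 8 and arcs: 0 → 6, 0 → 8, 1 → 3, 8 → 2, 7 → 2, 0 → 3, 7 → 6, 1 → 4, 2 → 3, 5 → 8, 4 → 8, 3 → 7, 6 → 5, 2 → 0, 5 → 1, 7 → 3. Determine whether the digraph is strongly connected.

Yes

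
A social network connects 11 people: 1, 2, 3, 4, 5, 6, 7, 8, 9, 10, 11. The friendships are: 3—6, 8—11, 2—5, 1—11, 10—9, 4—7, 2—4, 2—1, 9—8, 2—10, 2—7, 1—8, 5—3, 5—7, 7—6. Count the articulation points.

1

Removing 2 increases the component count from 1 to 2, so 2 is a cut vertex.
By contrast removing 1 leaves 1 component; it is not a cut vertex. No other vertex is a cut vertex either.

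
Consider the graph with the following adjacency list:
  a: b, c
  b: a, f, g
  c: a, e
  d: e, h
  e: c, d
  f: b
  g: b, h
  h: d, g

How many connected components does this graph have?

Starting from a we can reach a, b, c, d, e, f, g, h. That is one component of size 8.
Total: 1 component.

1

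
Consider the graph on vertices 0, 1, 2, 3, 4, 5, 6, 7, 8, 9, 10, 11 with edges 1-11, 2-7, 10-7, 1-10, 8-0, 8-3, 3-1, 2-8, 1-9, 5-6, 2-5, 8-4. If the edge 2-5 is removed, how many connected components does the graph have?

2

Before removal there is 1 component.
2-5 is a bridge — removing it separates 2's side from 5's side.
After removal: 2 components.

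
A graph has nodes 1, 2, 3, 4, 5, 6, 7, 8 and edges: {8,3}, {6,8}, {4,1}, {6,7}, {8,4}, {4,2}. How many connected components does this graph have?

2

5 is isolated — a component by itself.
Starting from 1 we can reach 1, 2, 3, 4, 6, 7, 8. That is one component of size 7.
Total: 2 components.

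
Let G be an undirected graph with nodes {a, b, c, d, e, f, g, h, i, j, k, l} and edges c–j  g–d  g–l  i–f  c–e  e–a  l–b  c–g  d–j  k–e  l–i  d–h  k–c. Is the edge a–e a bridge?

Yes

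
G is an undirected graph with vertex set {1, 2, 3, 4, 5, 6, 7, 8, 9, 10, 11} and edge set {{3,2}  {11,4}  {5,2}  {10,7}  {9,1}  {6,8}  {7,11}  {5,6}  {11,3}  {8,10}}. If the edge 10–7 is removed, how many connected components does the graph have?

2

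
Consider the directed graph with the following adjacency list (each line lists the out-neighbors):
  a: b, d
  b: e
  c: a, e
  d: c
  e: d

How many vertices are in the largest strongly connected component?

{a, b, c, d, e} are all mutually reachable — one SCC of size 5.
The largest has 5 vertices.

5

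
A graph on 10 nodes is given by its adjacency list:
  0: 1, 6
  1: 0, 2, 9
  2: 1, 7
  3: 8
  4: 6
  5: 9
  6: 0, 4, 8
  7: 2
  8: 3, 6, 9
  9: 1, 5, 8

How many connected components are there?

Starting from 0 we can reach 0, 1, 2, 3, 4, 5, 6, 7, 8, 9. That is one component of size 10.
Total: 1 component.

1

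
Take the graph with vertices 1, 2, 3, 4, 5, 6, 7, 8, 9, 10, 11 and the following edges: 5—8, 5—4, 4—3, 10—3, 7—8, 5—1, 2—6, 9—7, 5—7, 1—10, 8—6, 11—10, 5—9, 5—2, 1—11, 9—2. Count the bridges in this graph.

0

The edges on the cycle 1-11-10-1 are not bridges since each lies on that cycle.
Every edge lies on some cycle, so there are no bridges.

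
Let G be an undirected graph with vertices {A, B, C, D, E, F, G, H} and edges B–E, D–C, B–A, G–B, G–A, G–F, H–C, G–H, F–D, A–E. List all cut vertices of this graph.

G

Removing G increases the component count from 1 to 2, so G is a cut vertex.
By contrast removing B leaves 1 component; it is not a cut vertex. No other vertex is a cut vertex either.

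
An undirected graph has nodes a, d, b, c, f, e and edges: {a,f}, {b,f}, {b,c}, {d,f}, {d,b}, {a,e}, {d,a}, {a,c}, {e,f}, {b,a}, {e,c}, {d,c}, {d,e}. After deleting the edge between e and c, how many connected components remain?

1

e and c are still connected via e-d-c, so the component count stays at 1.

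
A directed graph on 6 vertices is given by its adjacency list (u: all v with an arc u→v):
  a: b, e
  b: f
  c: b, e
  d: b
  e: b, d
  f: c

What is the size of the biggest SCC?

{b, c, d, e, f} are all mutually reachable — one SCC of size 5.
{a} is an SCC by itself.
The largest has 5 vertices.

5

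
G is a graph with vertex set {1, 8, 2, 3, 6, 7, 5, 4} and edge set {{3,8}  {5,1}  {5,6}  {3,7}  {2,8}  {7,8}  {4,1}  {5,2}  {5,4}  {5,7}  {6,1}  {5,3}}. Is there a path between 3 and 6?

Yes

From 3 we can reach 1, 2, 3, 4, 5, 6, 7, 8, which includes 6.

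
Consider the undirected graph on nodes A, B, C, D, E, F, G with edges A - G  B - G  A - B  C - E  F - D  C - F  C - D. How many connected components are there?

Starting from A we can reach A, B, G. That is one component of size 3.
Starting from C we can reach C, D, E, F. That is one component of size 4.
Total: 2 components.

2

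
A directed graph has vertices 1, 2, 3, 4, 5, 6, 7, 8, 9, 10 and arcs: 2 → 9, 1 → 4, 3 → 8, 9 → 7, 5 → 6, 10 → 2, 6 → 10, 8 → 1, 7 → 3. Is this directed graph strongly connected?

No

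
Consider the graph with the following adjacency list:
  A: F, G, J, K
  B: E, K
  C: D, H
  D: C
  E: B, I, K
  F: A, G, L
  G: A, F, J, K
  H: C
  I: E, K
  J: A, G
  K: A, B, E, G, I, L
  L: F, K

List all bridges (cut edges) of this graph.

C-D, C-H

The edges on the cycle K-A-J-G-K are not bridges since each lies on that cycle.
But removing C-D disconnects C from D; removing H-C disconnects H from C — these are bridges.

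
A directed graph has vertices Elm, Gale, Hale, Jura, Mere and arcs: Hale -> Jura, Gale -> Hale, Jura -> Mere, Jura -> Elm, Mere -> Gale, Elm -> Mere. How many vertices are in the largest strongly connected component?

{Elm, Gale, Hale, Jura, Mere} are all mutually reachable — one SCC of size 5.
The largest has 5 vertices.

5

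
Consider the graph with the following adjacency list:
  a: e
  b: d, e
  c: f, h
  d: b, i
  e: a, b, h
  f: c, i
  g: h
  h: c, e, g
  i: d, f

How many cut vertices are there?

2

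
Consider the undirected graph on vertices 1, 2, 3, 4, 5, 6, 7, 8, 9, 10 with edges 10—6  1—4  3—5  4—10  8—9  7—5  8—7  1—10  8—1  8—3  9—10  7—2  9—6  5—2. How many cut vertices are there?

1

Removing 8 increases the component count from 1 to 2, so 8 is a cut vertex.
By contrast removing 6 leaves 1 component; it is not a cut vertex. No other vertex is a cut vertex either.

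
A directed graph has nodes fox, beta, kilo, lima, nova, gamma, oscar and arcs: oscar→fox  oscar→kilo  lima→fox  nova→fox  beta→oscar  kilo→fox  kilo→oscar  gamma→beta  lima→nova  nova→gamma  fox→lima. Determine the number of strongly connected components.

1

{fox, beta, kilo, lima, nova, gamma, oscar} are all mutually reachable — one SCC of size 7.
That gives 1 strongly connected component.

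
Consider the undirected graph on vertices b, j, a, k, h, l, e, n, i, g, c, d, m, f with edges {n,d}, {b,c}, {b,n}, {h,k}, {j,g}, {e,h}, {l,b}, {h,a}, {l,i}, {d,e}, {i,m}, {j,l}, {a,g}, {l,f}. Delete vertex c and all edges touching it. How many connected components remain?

1

With c gone, the remaining components are: {a, b, d, e, f, g, h, i, j, k, l, m, n}.
That is 1 component.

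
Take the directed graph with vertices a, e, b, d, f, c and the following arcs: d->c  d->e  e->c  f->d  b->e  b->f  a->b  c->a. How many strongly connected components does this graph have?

1

{a, b, c, d, e, f} are all mutually reachable — one SCC of size 6.
That gives 1 strongly connected component.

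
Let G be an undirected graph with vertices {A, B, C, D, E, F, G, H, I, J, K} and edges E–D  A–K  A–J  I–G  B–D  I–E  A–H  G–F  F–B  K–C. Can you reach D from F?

Yes

From F we can reach B, D, E, F, G, I, which includes D.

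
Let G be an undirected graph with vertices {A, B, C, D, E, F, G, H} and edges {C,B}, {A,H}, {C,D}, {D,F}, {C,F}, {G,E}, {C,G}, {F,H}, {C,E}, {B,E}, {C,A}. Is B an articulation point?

Deleting B leaves 1 component (was 1) (its neighbors C, E remain connected to each other), so B is not a cut vertex.

No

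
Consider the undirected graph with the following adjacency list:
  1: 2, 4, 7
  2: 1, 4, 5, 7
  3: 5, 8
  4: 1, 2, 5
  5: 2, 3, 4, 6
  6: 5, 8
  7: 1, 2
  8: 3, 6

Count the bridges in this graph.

The edges on the cycle 5-3-8-6-5 are not bridges since each lies on that cycle.
Every edge lies on some cycle, so there are no bridges.

0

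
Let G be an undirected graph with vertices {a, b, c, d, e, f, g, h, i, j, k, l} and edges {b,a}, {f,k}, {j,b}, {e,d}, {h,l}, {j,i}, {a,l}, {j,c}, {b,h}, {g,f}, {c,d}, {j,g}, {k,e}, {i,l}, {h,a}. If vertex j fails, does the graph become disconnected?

Yes

Deleting j raises the number of components from 1 to 2, so j is a cut vertex.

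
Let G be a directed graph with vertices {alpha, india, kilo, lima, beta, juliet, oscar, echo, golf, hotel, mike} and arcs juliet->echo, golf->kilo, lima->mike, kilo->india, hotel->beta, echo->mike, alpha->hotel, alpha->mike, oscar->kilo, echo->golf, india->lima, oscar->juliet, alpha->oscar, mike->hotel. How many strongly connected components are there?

11

{echo} is an SCC by itself.
{hotel} is an SCC by itself.
{juliet} is an SCC by itself.
{alpha} is an SCC by itself.
{beta} is an SCC by itself.
(and 6 more singleton SCCs)
That gives 11 strongly connected components.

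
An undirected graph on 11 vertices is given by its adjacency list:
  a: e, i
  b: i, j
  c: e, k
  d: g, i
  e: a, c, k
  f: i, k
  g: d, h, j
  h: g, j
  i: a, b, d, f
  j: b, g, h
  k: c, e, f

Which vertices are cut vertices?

i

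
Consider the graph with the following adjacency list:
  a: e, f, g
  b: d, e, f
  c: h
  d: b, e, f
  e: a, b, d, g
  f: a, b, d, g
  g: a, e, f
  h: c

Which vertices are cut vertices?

none

Removing e, for instance, still leaves 2 components. No single vertex removal increases the component count — the graph has no articulation points.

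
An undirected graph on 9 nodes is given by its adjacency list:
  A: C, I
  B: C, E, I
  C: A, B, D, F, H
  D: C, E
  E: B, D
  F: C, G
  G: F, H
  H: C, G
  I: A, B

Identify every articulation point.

C

Removing C increases the component count from 1 to 2, so C is a cut vertex.
By contrast removing F leaves 1 component; it is not a cut vertex. No other vertex is a cut vertex either.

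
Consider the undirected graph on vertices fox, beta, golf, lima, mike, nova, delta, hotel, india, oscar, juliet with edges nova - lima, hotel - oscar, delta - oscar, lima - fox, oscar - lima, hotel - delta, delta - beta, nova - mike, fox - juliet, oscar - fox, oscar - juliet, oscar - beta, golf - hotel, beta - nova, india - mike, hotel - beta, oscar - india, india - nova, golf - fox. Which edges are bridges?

none

The edges on the cycle hotel-delta-oscar-hotel are not bridges since each lies on that cycle.
Every edge lies on some cycle, so there are no bridges.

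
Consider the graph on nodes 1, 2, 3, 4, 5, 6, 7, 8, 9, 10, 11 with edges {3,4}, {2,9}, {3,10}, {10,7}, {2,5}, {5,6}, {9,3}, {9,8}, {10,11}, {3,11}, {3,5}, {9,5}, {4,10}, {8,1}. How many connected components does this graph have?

1

Starting from 1 we can reach 1, 2, 3, 4, 5, 6, 7, 8, 9, 10, 11. That is one component of size 11.
Total: 1 component.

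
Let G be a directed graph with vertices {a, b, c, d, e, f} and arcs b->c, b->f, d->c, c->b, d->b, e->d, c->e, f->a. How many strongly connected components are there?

3

{b, c, d, e} are all mutually reachable — one SCC of size 4.
{f} is an SCC by itself.
{a} is an SCC by itself.
That gives 3 strongly connected components.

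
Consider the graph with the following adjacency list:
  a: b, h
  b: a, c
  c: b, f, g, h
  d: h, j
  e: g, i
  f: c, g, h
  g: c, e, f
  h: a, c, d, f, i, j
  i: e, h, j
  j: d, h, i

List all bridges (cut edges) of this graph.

The edges on the cycle h-d-j-h are not bridges since each lies on that cycle.
Every edge lies on some cycle, so there are no bridges.

none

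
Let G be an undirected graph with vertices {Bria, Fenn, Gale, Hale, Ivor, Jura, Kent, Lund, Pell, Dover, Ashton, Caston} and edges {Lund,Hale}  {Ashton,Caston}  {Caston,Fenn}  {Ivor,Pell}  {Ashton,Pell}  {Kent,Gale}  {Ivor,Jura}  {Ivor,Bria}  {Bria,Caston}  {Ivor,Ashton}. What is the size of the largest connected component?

Dover is isolated — a component by itself.
Starting from Hale we can reach Hale, Lund. That is one component of size 2.
Starting from Gale we can reach Gale, Kent. That is one component of size 2.
Starting from Bria we can reach Bria, Fenn, Ivor, Jura, Pell, Ashton, Caston. That is one component of size 7.
The largest has 7 vertices.

7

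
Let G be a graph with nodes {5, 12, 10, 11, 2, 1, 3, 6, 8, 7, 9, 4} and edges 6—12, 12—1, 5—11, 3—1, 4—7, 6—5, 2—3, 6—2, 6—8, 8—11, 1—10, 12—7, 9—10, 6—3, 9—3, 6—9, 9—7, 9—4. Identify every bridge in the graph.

none

The edges on the cycle 6-5-11-8-6 are not bridges since each lies on that cycle.
Every edge lies on some cycle, so there are no bridges.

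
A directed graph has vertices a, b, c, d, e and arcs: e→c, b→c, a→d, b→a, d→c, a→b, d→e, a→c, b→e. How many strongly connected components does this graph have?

{a, b} are all mutually reachable — one SCC of size 2.
{e} is an SCC by itself.
{d} is an SCC by itself.
{c} is an SCC by itself.
That gives 4 strongly connected components.

4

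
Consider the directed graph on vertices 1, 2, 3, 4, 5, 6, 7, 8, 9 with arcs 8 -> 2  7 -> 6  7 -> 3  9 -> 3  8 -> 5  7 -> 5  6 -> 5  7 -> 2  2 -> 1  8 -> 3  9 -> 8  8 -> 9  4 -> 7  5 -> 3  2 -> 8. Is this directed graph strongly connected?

There is no directed path from 5 to 8, so the graph is not strongly connected.

No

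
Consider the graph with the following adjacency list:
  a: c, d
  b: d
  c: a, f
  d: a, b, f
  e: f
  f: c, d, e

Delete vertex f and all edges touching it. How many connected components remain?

With f gone, the remaining components are: {e}; {a, b, c, d}.
That is 2 components.

2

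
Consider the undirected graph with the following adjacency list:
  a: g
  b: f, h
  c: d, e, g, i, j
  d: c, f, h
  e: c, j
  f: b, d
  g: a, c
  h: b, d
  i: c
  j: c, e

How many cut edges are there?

4

The edges on the cycle c-e-j-c are not bridges since each lies on that cycle.
But removing g-a disconnects g from a; removing d-c disconnects d from c; removing i-c disconnects i from c; removing c-g disconnects c from g — these are bridges.
That makes 4 bridges.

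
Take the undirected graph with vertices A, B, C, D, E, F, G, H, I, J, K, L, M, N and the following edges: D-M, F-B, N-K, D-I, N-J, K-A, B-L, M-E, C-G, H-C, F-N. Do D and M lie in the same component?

From D we can reach D, E, I, M, which includes M.

Yes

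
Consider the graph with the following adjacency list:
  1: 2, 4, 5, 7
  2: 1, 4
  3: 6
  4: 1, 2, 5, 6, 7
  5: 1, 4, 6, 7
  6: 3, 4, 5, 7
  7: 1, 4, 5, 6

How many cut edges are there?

1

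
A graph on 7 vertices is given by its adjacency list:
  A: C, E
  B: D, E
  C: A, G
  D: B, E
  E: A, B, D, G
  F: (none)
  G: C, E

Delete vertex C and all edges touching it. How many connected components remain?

2

With C gone, the remaining components are: {F}; {A, B, D, E, G}.
That is 2 components.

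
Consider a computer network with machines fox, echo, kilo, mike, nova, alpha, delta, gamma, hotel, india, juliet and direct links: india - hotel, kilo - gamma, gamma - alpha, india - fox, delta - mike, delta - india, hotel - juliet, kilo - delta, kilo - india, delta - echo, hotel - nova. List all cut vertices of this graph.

Removing kilo increases the component count from 1 to 2, so kilo is a cut vertex.
Removing delta increases the component count from 1 to 3, so delta is a cut vertex.
Removing gamma increases the component count from 1 to 2, so gamma is a cut vertex.
Likewise hotel, india are cut vertices.
By contrast removing mike leaves 1 component; it is not a cut vertex. No other vertex is a cut vertex either.

kilo, delta, gamma, hotel, india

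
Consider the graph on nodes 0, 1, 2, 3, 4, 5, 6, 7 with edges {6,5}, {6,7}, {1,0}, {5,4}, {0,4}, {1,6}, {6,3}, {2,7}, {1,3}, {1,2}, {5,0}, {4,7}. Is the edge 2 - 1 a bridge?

After removing 2 - 1, the path 2-7-6-1 still connects them, so the edge is not a bridge.

No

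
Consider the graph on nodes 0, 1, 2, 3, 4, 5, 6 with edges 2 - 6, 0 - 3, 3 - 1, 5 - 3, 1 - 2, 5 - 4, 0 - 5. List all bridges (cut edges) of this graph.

1-2, 1-3, 2-6, 4-5

The edges on the cycle 0-5-3-0 are not bridges since each lies on that cycle.
But removing 1 - 2 disconnects 1 from 2; removing 3 - 1 disconnects 3 from 1; removing 2 - 6 disconnects 2 from 6; removing 5 - 4 disconnects 5 from 4 — these are bridges.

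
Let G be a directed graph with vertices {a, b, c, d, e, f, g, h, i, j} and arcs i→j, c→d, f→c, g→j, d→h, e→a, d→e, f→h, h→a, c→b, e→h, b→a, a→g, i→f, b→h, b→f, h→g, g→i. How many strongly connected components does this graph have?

2

{a, b, c, d, e, f, g, h, i} are all mutually reachable — one SCC of size 9.
{j} is an SCC by itself.
That gives 2 strongly connected components.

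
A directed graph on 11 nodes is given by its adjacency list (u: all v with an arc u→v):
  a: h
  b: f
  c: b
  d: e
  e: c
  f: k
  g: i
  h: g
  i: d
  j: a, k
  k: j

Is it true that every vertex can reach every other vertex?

Yes

From f we can reach every vertex (a, b, c, d, e, f, g, h, i, j, k), and every vertex can reach f (a, b, c, d, e, f, g, h, i, j, k). So the whole graph is one strongly connected component.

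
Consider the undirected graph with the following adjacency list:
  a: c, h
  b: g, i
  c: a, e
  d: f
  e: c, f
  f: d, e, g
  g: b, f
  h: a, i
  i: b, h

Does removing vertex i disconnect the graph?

Deleting i leaves 1 component (was 1) (its neighbors b, h remain connected to each other), so i is not a cut vertex.

No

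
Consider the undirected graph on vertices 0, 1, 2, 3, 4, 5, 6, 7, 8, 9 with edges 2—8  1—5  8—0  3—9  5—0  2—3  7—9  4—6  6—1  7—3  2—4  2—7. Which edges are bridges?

none

The edges on the cycle 2-7-9-3-2 are not bridges since each lies on that cycle.
Every edge lies on some cycle, so there are no bridges.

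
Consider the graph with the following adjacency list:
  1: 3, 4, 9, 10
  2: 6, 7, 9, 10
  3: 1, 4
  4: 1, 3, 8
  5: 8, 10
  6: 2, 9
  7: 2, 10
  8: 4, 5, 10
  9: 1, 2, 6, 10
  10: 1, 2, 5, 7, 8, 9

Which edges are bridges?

The edges on the cycle 10-5-8-10 are not bridges since each lies on that cycle.
Every edge lies on some cycle, so there are no bridges.

none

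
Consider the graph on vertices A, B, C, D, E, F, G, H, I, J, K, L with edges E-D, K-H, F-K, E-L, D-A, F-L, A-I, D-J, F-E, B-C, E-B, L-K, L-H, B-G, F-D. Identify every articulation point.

Removing A increases the component count from 1 to 2, so A is a cut vertex.
Removing B increases the component count from 1 to 3, so B is a cut vertex.
Removing D increases the component count from 1 to 3, so D is a cut vertex.
Likewise E is a cut vertex.
By contrast removing H leaves 1 component; it is not a cut vertex. No other vertex is a cut vertex either.

A, B, D, E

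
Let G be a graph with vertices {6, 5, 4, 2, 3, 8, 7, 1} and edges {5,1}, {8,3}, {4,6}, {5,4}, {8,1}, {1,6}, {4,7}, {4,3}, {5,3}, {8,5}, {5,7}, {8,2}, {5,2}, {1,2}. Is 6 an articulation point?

No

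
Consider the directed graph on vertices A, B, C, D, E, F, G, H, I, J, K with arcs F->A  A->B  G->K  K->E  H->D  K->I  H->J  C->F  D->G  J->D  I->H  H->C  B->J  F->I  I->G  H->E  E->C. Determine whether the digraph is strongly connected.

Yes

From H we can reach every vertex (A, B, C, D, E, F, G, H, I, J, K), and every vertex can reach H (A, B, C, D, E, F, G, H, I, J, K). So the whole graph is one strongly connected component.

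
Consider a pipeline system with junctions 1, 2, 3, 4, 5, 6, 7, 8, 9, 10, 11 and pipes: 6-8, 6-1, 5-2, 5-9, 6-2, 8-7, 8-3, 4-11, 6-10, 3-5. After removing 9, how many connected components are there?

2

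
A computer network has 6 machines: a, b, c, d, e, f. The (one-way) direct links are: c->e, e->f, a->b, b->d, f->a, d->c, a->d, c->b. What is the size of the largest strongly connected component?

6

{a, b, c, d, e, f} are all mutually reachable — one SCC of size 6.
The largest has 6 vertices.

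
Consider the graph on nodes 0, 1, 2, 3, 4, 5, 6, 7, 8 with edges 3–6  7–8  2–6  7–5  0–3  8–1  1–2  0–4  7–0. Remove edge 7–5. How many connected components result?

Before removal there is 1 component.
7–5 is a bridge — removing it separates 7's side from 5's side.
After removal: 2 components.

2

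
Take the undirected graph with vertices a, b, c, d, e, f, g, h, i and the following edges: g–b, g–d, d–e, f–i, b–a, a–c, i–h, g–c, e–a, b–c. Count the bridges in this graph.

2

The edges on the cycle g-d-e-a-c-b-g are not bridges since each lies on that cycle.
But removing f–i disconnects f from i; removing h–i disconnects h from i — these are bridges.
That makes 2 bridges.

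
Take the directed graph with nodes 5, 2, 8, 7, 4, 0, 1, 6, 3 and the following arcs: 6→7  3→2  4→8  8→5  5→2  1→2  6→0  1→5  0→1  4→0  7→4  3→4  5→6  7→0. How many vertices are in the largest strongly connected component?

{0, 1, 4, 5, 6, 7, 8} are all mutually reachable — one SCC of size 7.
{2} is an SCC by itself.
{3} is an SCC by itself.
The largest has 7 vertices.

7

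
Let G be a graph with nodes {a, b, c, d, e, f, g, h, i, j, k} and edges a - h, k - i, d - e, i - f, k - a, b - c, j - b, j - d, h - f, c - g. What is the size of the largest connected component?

Starting from a we can reach a, f, h, i, k. That is one component of size 5.
Starting from b we can reach b, c, d, e, g, j. That is one component of size 6.
The largest has 6 vertices.

6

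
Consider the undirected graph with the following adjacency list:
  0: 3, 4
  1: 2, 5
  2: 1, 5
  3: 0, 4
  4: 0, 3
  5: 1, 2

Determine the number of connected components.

Starting from 1 we can reach 1, 2, 5. That is one component of size 3.
Starting from 0 we can reach 0, 3, 4. That is one component of size 3.
Total: 2 components.

2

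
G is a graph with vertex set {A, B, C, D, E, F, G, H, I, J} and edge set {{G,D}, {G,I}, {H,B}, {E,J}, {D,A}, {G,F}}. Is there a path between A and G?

Yes

From A we can reach A, D, F, G, I, which includes G.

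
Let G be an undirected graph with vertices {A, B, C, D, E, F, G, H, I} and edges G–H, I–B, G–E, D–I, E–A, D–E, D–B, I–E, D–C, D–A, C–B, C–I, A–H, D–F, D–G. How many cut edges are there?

1

The edges on the cycle D-C-I-D are not bridges since each lies on that cycle.
But removing D–F disconnects D from F — this is a bridge.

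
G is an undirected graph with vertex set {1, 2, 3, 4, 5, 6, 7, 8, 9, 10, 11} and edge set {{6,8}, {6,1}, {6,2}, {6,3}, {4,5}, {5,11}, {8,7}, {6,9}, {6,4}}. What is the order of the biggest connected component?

10

10 is isolated — a component by itself.
Starting from 1 we can reach 1, 2, 3, 4, 5, 6, 7, 8, 9, 11. That is one component of size 10.
The largest has 10 vertices.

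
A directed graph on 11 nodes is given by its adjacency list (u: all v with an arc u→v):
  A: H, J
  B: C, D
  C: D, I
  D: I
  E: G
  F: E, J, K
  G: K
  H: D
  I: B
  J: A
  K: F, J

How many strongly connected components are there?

4

{B, C, D, I} are all mutually reachable — one SCC of size 4.
{E, F, G, K} are all mutually reachable — one SCC of size 4.
{A, J} are all mutually reachable — one SCC of size 2.
{H} is an SCC by itself.
That gives 4 strongly connected components.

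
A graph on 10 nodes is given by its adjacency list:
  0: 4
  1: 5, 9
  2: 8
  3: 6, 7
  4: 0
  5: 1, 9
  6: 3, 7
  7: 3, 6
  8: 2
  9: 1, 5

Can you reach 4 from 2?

No

The component containing 2 is {2, 8}, and 4 is not in it.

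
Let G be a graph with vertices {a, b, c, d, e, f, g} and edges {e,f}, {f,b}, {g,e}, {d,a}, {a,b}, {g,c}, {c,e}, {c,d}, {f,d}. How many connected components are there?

Starting from a we can reach a, b, c, d, e, f, g. That is one component of size 7.
Total: 1 component.

1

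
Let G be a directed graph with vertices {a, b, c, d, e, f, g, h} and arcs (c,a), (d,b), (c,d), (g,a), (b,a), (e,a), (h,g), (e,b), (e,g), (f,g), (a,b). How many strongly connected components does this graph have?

7

{a, b} are all mutually reachable — one SCC of size 2.
{h} is an SCC by itself.
{d} is an SCC by itself.
{c} is an SCC by itself.
{f} is an SCC by itself.
(and 2 more singleton SCCs)
That gives 7 strongly connected components.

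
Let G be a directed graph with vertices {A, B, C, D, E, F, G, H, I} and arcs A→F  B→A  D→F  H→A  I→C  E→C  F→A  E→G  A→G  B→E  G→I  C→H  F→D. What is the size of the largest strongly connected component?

{A, C, D, F, G, H, I} are all mutually reachable — one SCC of size 7.
{B} is an SCC by itself.
{E} is an SCC by itself.
The largest has 7 vertices.

7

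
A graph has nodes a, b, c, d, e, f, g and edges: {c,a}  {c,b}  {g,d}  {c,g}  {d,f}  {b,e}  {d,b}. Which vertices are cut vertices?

b, c, d

Removing b increases the component count from 1 to 2, so b is a cut vertex.
Removing c increases the component count from 1 to 2, so c is a cut vertex.
Removing d increases the component count from 1 to 2, so d is a cut vertex.
By contrast removing f leaves 1 component; it is not a cut vertex. No other vertex is a cut vertex either.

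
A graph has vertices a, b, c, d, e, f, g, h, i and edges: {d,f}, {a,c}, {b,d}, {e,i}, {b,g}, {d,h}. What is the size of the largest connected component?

Starting from e we can reach e, i. That is one component of size 2.
Starting from a we can reach a, c. That is one component of size 2.
Starting from b we can reach b, d, f, g, h. That is one component of size 5.
The largest has 5 vertices.

5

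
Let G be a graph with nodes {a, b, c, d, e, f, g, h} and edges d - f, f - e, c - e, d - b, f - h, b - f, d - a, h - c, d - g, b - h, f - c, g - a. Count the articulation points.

1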